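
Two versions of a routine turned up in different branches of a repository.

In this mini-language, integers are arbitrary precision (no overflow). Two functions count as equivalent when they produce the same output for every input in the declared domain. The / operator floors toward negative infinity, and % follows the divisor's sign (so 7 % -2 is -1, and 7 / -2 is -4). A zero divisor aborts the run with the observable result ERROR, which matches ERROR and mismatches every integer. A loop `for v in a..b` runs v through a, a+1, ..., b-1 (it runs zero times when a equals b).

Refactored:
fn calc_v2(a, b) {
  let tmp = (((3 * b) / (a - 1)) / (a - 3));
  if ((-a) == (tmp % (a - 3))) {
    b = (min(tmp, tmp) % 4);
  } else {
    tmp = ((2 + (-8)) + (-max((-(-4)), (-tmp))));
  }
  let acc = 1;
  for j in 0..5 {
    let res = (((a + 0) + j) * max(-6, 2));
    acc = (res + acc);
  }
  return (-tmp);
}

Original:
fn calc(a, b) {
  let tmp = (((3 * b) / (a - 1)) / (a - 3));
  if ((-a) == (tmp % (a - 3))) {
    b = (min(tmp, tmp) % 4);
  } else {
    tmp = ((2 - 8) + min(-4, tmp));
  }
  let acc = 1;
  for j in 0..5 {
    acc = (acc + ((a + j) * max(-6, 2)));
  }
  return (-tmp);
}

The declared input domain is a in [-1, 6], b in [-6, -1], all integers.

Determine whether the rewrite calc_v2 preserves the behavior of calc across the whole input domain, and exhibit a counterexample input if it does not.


Differences: statement counts differ; constant usage differs; local variable names differ; min/max/abs usage differs; arithmetic usage differs — yet all 48 inputs agree.
verdict: equivalent


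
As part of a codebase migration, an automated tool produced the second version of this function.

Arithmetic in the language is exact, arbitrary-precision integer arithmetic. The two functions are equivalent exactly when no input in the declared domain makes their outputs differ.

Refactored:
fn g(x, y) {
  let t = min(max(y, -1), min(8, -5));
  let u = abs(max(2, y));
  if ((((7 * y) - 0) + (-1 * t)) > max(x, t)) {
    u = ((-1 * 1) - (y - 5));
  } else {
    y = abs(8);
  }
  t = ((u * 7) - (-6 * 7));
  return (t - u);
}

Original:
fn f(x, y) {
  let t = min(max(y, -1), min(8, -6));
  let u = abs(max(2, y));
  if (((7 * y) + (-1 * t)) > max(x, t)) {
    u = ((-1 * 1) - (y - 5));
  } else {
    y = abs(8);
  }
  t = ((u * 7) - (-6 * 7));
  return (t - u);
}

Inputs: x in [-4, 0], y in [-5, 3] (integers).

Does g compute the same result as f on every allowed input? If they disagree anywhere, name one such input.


Not equivalent: x=-2, y=-1 separates them (72 vs 54).
f: t := -6 | u := 2 | (((7 * y) + (-1 * t)) > max(x, t)): true | u := 5 | t := 77 | result 72
g: t := -5 | u := 2 | ((((7 * y) - 0) + (-1 * t)) > max(x, t)): false | y := 8 | t := 56 | result 54
verdict: not equivalent; witness: x=-2, y=-1


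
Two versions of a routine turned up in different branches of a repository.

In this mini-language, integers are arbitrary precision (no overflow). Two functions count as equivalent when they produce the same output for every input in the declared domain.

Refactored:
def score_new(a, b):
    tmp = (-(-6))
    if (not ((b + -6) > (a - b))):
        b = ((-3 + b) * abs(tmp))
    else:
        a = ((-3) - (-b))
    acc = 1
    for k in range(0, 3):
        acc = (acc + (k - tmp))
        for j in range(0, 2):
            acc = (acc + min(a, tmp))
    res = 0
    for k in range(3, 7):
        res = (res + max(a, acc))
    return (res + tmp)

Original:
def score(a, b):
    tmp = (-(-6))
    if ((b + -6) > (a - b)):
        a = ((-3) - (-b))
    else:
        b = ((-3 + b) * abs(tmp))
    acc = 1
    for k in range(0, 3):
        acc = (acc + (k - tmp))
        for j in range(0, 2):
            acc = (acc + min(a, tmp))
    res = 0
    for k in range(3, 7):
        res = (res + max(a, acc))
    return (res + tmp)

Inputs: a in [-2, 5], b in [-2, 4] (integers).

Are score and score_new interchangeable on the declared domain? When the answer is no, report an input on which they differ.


Although boolean connective usage differs, 56/56 inputs agree.
verdict: equivalent


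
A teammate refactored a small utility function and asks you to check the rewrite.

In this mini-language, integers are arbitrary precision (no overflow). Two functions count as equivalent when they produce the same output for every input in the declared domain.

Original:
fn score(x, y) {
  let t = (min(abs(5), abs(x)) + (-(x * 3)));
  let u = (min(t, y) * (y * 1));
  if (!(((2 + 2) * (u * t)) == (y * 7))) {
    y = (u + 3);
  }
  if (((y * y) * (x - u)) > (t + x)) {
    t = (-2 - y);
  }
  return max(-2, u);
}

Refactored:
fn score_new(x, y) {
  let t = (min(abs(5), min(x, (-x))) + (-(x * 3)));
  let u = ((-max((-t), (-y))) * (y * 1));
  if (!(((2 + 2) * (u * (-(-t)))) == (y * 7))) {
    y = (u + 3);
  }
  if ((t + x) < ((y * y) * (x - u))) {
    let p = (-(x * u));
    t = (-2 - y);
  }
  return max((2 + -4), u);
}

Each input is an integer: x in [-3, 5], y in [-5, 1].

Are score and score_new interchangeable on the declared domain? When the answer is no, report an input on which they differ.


The rewrite breaks on x=1, y=-3, where the results are 9 and 12.
score: t = -2; u = 9; (!(((2 + 2) * (u * t)) == (y * 7))) -> true; y = 12; (((y * y) * (x - u)) > (t + x)) -> false; return 9
score_new: t = -4; u = 12; (!(((2 + 2) * (u * (-(-t)))) == (y * 7))) -> true; y = 15; ((t + x) < ((y * y) * (x - u))) -> false; return 12
verdict: not equivalent; witness: x=1, y=-3


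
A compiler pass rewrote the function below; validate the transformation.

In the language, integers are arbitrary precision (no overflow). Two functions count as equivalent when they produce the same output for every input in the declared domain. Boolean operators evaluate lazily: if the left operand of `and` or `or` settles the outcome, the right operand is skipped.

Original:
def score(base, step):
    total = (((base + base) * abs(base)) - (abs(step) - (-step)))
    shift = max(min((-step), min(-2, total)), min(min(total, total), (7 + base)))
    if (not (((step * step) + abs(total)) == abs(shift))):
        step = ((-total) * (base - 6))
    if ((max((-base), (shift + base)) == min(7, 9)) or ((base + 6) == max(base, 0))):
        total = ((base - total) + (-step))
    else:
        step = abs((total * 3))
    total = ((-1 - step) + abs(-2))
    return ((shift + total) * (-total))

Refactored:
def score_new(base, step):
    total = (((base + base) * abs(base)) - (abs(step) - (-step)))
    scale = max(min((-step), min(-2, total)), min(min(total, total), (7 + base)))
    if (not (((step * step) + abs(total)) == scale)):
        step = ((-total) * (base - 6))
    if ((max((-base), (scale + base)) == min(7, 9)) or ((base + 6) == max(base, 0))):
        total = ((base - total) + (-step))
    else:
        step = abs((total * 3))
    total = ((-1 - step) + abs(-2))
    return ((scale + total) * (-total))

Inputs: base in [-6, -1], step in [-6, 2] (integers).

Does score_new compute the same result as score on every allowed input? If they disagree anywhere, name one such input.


At base=-6, step=0: score gives 71, score_new gives -685945.
verdict: not equivalent; witness: base=-6, step=0


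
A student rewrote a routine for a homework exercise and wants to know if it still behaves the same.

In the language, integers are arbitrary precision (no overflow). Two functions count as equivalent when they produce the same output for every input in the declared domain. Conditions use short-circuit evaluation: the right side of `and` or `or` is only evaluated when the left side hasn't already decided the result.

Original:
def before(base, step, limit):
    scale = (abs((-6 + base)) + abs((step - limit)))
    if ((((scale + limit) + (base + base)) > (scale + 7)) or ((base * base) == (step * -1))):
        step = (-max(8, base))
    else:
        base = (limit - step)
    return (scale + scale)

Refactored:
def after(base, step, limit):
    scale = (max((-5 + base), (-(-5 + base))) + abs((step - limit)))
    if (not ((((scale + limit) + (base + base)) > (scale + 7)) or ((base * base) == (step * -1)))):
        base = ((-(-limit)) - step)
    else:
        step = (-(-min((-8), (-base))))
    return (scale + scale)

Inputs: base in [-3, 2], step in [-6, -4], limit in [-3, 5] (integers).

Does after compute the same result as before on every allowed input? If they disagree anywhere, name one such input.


Try base=-3, step=-6, limit=-3.
before: scale becomes 12; next ((((scale + limit) + (base + base)) > (scale + 7)) or ((base * base) == (step * -1))) evaluates to false; next base becomes 3; next final value 24
after: scale becomes 11; next (not ((((scale + limit) + (base + base)) > (scale + 7)) or ((base * base) == (step * -1)))) evaluates to true; next base becomes 3; next final value 22
24 against 22: the behavior changed.
verdict: not equivalent; witness: base=-3, step=-6, limit=-3


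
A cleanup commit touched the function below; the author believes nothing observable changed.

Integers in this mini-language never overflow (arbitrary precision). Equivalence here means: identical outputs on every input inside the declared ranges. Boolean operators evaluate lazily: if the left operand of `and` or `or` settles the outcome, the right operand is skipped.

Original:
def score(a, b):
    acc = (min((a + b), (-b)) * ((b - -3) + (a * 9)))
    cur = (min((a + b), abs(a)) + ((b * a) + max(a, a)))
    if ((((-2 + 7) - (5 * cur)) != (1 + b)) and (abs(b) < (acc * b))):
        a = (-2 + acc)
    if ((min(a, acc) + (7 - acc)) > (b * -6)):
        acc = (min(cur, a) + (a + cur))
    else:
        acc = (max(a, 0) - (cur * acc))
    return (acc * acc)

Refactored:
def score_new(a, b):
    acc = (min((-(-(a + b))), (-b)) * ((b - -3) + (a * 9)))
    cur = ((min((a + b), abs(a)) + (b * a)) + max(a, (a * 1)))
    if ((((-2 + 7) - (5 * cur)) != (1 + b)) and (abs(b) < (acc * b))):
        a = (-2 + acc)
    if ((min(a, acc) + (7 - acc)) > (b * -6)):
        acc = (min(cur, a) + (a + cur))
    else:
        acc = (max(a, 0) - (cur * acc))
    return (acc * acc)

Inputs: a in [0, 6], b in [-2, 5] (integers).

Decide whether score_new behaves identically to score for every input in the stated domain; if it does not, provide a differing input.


The two versions differ — the changes include arithmetic usage differs; and constant usage differs.
As a probe, take a=0, b=-2: score runs acc becomes -2; next cur becomes -2; next ((((-2 + 7) - (5 * cur)) != (1 + b)) and (abs(b) < (acc * b))) evaluates to true; next a becomes -4; next ((min(a, acc) + (7 - acc)) > (b * -6)) evaluates to false; next acc becomes -4; next final value 16; score_new runs acc becomes -2; next cur becomes -2; next ((((-2 + 7) - (5 * cur)) != (1 + b)) and (abs(b) < (acc * b))) evaluates to true; next a becomes -4; next ((min(a, acc) + (7 - acc)) > (b * -6)) evaluates to false; next acc becomes -4; next final value 16; both end at 16.
An exhaustive pass over the 56 declared inputs shows identical outputs.
verdict: equivalent


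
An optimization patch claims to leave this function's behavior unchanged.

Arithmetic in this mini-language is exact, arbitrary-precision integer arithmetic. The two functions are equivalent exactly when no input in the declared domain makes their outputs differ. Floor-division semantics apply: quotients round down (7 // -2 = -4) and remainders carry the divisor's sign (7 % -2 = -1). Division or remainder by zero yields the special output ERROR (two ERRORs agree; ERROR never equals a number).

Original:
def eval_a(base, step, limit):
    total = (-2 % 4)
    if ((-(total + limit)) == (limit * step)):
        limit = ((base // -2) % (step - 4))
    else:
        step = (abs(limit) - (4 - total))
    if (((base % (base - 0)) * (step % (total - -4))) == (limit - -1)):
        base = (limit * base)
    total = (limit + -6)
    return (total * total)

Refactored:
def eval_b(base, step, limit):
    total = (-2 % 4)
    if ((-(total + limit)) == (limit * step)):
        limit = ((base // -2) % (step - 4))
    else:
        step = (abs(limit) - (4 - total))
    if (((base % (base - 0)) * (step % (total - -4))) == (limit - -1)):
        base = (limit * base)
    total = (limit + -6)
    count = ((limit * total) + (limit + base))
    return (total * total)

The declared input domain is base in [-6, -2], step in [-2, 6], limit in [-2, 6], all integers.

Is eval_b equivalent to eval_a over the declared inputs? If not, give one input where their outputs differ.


This is a faithful refactor — local variable names differ; also arithmetic usage differs; also statement counts differ, but the computed results match everywhere.
As a probe, take base=-3, step=4, limit=2: eval_a runs total := 2 | ((-(total + limit)) == (limit * step)): false | step := 0 | (((base % (base - 0)) * (step % (total - -4))) == (limit - -1)): false | total := -4 | result 16; eval_b runs total := 2 | ((-(total + limit)) == (limit * step)): false | step := 0 | (((base % (base - 0)) * (step % (total - -4))) == (limit - -1)): false | total := -4 | count := -9 | result 16; both end at 16.
Every one of the 405 inputs gives matching results.
verdict: equivalent


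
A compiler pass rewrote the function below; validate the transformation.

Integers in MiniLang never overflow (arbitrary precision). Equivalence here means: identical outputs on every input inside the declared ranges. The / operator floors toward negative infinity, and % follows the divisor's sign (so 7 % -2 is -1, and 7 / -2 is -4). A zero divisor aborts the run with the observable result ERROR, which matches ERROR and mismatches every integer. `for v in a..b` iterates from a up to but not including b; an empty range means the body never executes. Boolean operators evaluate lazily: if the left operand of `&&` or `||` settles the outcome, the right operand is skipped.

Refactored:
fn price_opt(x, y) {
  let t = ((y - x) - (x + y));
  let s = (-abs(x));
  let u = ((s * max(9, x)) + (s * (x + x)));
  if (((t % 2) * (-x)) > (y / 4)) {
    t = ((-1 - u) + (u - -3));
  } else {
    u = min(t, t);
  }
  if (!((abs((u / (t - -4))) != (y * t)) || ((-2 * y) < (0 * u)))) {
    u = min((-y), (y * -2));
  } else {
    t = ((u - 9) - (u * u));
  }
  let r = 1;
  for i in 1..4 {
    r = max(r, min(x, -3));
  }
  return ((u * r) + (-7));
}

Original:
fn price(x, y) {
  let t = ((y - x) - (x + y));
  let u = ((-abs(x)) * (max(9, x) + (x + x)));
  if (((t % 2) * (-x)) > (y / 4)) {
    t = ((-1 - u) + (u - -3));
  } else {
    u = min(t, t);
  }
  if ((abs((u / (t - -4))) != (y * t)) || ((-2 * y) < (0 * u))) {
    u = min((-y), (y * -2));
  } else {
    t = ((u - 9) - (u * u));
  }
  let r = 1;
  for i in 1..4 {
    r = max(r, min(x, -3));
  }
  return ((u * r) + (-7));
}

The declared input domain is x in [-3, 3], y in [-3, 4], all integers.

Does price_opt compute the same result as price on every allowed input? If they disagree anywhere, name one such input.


There is a counterexample at x=-3, y=-3: -4 on one side, -16 on the other.
price: t = 6; u = -9; (((t % 2) * (-x)) > (y / 4)) -> true; t = 2; ((abs((u / (t - -4))) != (y * t)) || ((-2 * y) < (0 * u))) -> true; u = 3; r = 1; [i=1]; r = 1; [i=2]; r = 1; [i=3]; r = 1; return -4
price_opt: t = 6; s = -3; u = -9; (((t % 2) * (-x)) > (y / 4)) -> true; t = 2; (!((abs((u / (t - -4))) != (y * t)) || ((-2 * y) < (0 * u)))) -> false; t = -99; r = 1; [i=1]; r = 1; [i=2]; r = 1; [i=3]; r = 1; return -16
verdict: not equivalent; witness: x=-3, y=-3


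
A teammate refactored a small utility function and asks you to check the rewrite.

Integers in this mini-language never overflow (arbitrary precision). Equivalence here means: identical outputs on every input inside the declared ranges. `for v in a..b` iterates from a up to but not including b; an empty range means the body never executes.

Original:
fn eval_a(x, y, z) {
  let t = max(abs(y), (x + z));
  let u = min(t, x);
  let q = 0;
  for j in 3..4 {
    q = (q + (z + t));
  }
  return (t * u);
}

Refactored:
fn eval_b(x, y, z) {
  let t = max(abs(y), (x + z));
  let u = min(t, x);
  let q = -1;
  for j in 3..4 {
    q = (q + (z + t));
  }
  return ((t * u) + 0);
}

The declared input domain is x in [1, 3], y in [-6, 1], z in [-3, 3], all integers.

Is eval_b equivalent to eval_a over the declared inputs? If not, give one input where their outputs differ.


Although `0` became `-1`, no input in the stated domain can expose it.
As a probe, take x=3, y=-4, z=3: eval_a runs t = 6; u = 3; q = 0; [j=3]; q = 9; return 18; eval_b runs t = 6; u = 3; q = -1; [j=3]; q = 8; return 18; both end at 18.
Checked all 168 inputs in the declared domain: the outputs agree on every one.
verdict: equivalent


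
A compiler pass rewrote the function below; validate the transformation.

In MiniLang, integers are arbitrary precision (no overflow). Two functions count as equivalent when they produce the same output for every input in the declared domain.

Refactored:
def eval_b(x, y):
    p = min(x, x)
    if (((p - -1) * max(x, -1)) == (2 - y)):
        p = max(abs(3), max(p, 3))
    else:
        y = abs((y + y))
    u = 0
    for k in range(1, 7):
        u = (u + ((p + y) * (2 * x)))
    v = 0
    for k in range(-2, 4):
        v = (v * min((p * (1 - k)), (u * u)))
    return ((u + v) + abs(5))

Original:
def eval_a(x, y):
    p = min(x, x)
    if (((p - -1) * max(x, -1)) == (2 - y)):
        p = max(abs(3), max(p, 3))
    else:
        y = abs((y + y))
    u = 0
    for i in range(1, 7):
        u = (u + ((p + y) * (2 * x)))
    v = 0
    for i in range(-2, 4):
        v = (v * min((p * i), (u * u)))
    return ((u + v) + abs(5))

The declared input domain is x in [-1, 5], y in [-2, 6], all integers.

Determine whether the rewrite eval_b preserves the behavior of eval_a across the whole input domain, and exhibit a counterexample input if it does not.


Behavior is preserved: although constant usage differs, plus arithmetic usage differs, plus local variable names differ, the outputs never diverge.
One worked example (x=2, y=1) — eval_a: p := 2 | (((p - -1) * max(x, -1)) == (2 - y)): false | y := 2 | u := 0 | iter i=1: | u := 16 | iter i=2: | u := 32 | iter i=3: | u := 48 | iter i=4: | u := 64 | iter i=5: | u := 80 | iter i=6: | u := 96 | v := 0 | iter i=-2: | v := 0 | iter i=-1: | v := 0 | iter i=0: | v := 0 | iter i=1: | v := 0 | iter i=2: | v := 0 | iter i=3: | v := 0 | result 101; eval_b: p := 2 | (((p - -1) * max(x, -1)) == (2 - y)): false | y := 2 | u := 0 | iter k=1: | u := 16 | iter k=2: | u := 32 | iter k=3: | u := 48 | iter k=4: | u := 64 | iter k=5: | u := 80 | iter k=6: | u := 96 | v := 0 | iter k=-2: | v := 0 | iter k=-1: | v := 0 | iter k=0: | v := 0 | iter k=1: | v := 0 | iter k=2: | v := 0 | iter k=3: | v := 0 | result 101; agreement on 101.
Checked all 63 inputs in the declared domain: the outputs agree on every one.
verdict: equivalent


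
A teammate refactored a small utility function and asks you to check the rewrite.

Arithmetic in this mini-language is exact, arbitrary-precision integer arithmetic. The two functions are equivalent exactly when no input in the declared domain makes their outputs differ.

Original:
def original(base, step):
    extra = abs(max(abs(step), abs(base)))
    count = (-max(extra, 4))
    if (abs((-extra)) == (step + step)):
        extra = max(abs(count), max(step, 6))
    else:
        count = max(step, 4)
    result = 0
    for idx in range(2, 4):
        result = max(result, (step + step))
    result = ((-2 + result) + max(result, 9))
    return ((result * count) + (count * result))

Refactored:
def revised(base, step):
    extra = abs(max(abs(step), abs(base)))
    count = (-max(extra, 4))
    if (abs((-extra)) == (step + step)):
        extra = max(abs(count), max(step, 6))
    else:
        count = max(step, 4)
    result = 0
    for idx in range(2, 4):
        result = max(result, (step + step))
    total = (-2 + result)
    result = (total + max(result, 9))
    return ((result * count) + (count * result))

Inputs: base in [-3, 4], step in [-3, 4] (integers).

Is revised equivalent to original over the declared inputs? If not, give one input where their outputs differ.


This is a faithful refactor — statement counts differ; and local variable names differ, but the computed results match everywhere.
One worked example (base=1, step=0) — original: extra=1, then count=-4, then (abs((-extra)) == (step + step)) is false, then count=4, then result=0, then (idx=2), then result=0, then (idx=3), then result=0, then result=7, then returns 56; revised: extra=1, then count=-4, then (abs((-extra)) == (step + step)) is false, then count=4, then result=0, then (idx=2), then result=0, then (idx=3), then result=0, then total=-2, then result=7, then returns 56; agreement on 56.
Checked all 64 inputs in the declared domain: the outputs agree on every one.
verdict: equivalent


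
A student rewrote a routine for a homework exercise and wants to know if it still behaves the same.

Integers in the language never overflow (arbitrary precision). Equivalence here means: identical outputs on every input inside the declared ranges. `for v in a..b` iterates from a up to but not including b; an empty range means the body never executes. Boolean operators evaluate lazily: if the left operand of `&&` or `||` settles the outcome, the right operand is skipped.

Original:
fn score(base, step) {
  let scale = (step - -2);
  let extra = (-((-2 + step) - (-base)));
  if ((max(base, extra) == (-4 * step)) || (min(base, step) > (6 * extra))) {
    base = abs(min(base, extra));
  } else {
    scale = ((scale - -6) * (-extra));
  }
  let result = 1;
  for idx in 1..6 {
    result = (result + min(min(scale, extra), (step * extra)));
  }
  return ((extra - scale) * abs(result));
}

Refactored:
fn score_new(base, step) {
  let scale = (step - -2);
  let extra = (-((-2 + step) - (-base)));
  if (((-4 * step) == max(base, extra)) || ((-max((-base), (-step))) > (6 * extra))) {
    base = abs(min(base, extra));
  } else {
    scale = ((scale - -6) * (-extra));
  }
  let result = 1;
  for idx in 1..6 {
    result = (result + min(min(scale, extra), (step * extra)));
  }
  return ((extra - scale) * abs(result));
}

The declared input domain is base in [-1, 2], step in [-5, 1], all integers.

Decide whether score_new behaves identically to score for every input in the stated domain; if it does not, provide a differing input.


Changes here: min/max/abs usage differs; the full 28-point sweep finds no disagreement.
verdict: equivalent


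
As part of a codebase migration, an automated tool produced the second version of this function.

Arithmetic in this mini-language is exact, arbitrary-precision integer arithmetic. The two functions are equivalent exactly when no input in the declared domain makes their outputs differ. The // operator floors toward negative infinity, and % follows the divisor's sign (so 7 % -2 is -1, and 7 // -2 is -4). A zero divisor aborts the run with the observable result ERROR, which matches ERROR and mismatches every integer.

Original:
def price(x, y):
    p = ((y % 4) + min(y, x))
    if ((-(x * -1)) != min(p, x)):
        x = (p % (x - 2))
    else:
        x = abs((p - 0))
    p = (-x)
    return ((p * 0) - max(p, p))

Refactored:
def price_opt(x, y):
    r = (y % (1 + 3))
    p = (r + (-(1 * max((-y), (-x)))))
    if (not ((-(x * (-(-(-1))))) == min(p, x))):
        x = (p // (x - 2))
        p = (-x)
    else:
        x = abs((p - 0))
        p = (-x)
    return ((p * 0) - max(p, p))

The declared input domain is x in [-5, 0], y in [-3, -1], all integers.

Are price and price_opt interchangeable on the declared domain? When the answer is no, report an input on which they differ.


On input x=-1, y=-3, price returns -2 while price_opt returns 0.
verdict: not equivalent; witness: x=-1, y=-3


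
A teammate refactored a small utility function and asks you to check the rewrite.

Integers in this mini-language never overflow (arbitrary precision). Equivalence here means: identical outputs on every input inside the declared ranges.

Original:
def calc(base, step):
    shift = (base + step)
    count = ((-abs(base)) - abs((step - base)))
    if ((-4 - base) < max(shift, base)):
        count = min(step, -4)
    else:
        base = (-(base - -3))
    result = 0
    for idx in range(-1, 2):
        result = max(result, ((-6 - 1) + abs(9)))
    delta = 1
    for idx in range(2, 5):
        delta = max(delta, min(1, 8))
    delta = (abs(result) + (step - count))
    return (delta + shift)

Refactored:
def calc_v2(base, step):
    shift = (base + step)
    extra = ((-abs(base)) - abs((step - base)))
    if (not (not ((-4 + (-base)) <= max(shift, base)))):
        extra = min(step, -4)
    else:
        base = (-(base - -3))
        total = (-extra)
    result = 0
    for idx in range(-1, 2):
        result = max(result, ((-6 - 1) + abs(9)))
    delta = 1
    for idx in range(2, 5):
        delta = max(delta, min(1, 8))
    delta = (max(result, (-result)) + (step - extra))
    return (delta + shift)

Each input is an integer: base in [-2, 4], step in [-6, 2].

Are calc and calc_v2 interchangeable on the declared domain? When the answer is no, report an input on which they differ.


Take base=-2, step=-3.
calc: shift = -5; count = -3; ((-4 - base) < max(shift, base)) -> false; base = -1; result = 0; [idx=-1]; result = 2; [idx=0]; result = 2; [idx=1]; result = 2; delta = 1; [idx=2]; delta = 1; [idx=3]; delta = 1; [idx=4]; delta = 1; delta = 2; return -3
calc_v2: shift = -5; extra = -3; (not (not ((-4 + (-base)) <= max(shift, base)))) -> true; extra = -4; result = 0; [idx=-1]; result = 2; [idx=0]; result = 2; [idx=1]; result = 2; delta = 1; [idx=2]; delta = 1; [idx=3]; delta = 1; [idx=4]; delta = 1; delta = 3; return -2
-3 != -2, so the rewrite changes behavior.
verdict: not equivalent; witness: base=-2, step=-3


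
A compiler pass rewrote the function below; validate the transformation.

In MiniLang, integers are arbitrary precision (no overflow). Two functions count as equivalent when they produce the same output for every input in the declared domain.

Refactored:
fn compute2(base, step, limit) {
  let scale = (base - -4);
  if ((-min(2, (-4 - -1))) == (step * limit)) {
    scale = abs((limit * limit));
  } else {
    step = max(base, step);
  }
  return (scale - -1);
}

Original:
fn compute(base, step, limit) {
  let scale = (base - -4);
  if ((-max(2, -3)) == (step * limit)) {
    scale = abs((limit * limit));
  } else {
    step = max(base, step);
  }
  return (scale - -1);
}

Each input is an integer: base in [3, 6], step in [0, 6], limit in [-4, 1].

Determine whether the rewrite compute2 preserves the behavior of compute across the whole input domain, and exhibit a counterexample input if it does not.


Try base=3, step=1, limit=-2.
compute: scale := 7 | ((-max(2, -3)) == (step * limit)): true | scale := 4 | result 5
compute2: scale := 7 | ((-min(2, (-4 - -1))) == (step * limit)): false | step := 3 | result 8
5 against 8: the behavior changed.
verdict: not equivalent; witness: base=3, step=1, limit=-2


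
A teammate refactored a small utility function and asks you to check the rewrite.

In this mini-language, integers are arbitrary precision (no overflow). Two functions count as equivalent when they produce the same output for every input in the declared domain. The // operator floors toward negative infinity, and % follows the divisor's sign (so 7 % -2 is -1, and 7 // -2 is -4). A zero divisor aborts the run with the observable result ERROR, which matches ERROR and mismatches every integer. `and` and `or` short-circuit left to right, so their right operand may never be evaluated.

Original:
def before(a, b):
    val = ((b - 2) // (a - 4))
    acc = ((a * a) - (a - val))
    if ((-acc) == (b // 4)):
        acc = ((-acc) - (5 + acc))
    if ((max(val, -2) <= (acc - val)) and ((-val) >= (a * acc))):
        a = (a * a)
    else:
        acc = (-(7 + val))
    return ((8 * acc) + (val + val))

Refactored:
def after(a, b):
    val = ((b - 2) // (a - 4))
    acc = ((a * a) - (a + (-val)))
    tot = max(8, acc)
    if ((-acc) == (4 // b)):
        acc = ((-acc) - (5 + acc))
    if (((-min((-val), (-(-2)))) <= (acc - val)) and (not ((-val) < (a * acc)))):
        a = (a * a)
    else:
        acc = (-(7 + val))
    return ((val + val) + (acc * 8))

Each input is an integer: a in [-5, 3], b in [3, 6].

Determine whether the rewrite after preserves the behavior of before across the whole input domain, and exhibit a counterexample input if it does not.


Try a=0, b=3.
before: val=-1, then acc=-1, then ((-acc) == (b // 4)) is false, then ((max(val, -2) <= (acc - val)) and ((-val) >= (a * acc))) is true, then a=0, then returns -10
after: val=-1, then acc=-1, then tot=8, then ((-acc) == (4 // b)) is true, then acc=-3, then (((-min((-val), (-(-2)))) <= (acc - val)) and (not ((-val) < (a * acc)))) is false, then acc=-6, then returns -50
-10 and -50 differ, so these are not the same function on this domain.
verdict: not equivalent; witness: a=0, b=3


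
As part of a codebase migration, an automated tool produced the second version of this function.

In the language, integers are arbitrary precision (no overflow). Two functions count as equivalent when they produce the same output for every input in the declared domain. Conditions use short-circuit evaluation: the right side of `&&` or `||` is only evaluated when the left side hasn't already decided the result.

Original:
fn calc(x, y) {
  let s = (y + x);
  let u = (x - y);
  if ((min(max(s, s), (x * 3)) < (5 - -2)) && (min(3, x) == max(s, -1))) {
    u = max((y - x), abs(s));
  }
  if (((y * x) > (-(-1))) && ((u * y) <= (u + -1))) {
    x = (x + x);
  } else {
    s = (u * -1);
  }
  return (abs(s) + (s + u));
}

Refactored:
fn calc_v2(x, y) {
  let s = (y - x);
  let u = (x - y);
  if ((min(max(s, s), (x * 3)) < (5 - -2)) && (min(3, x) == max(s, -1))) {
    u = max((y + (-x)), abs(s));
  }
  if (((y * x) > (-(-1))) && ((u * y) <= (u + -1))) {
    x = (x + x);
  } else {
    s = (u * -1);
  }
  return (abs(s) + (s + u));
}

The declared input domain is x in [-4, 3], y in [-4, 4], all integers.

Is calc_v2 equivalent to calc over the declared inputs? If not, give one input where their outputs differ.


At x=-1, y=-4: calc gives 5, calc_v2 gives 3.
verdict: not equivalent; witness: x=-1, y=-4


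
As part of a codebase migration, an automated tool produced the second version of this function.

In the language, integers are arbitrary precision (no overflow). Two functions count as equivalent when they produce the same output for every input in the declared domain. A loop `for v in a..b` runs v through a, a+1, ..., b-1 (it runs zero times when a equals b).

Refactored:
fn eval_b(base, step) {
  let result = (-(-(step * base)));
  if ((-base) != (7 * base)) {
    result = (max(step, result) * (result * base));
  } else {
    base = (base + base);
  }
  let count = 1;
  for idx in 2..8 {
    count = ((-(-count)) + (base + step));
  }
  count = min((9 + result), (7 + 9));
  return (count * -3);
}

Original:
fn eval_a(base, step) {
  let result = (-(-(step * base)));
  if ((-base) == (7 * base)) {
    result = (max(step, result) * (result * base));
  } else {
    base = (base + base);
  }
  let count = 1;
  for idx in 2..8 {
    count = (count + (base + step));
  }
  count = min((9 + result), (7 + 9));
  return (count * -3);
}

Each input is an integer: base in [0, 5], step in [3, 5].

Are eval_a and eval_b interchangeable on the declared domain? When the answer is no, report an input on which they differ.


The rewrite breaks on base=1, step=3, where the results are -36 and -48.
eval_a: result = 3; ((-base) == (7 * base)) -> false; base = 2; count = 1; [idx=2]; count = 6; [idx=3]; count = 11; [idx=4]; count = 16; [idx=5]; count = 21; [idx=6]; count = 26; [idx=7]; count = 31; count = 12; return -36
eval_b: result = 3; ((-base) != (7 * base)) -> true; result = 9; count = 1; [idx=2]; count = 5; [idx=3]; count = 9; [idx=4]; count = 13; [idx=5]; count = 17; [idx=6]; count = 21; [idx=7]; count = 25; count = 16; return -48
verdict: not equivalent; witness: base=1, step=3


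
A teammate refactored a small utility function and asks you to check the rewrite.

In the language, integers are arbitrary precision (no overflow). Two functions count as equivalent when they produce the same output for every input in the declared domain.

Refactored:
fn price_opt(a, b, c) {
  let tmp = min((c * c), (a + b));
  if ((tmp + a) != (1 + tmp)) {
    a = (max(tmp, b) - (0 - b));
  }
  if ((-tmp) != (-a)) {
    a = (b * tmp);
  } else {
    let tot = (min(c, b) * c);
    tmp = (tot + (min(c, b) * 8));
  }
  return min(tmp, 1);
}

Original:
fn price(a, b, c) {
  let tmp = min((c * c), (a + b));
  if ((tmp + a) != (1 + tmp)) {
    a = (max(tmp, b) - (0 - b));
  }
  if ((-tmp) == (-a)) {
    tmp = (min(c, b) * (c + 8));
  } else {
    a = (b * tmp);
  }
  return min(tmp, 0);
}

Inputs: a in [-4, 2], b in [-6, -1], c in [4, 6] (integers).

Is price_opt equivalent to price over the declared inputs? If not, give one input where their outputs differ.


The rewrite breaks on a=2, b=-1, c=4, where the results are 0 and 1.
price: tmp=1, then ((tmp + a) != (1 + tmp)) is true, then a=0, then ((-tmp) == (-a)) is false, then a=-1, then returns 0
price_opt: tmp=1, then ((tmp + a) != (1 + tmp)) is true, then a=0, then ((-tmp) != (-a)) is true, then a=-1, then returns 1
verdict: not equivalent; witness: a=2, b=-1, c=4


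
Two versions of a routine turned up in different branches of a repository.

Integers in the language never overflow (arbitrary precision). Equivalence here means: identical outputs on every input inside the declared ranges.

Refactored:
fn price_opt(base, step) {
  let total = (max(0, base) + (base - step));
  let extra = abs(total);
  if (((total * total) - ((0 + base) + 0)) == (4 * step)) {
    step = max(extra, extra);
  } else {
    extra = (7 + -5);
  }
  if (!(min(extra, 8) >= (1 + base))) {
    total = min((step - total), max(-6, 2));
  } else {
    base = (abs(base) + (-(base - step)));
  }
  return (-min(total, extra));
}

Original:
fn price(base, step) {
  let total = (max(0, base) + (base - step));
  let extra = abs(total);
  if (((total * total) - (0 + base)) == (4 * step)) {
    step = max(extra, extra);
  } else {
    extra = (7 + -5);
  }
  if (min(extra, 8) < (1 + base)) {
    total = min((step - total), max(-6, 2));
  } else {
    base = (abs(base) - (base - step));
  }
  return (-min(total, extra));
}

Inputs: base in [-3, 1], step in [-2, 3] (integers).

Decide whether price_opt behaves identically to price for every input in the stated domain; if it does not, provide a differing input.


Behavior is preserved: although arithmetic usage differs, plus comparison usage differs, plus boolean connective usage differs, plus constant usage differs, the outputs never diverge.
Spot check at base=-2, step=0 — price: total = -2; extra = 2; (((total * total) - (0 + base)) == (4 * step)) -> false; extra = 2; (min(extra, 8) < (1 + base)) -> false; base = 4; return 2. price_opt: total = -2; extra = 2; (((total * total) - ((0 + base) + 0)) == (4 * step)) -> false; extra = 2; (!(min(extra, 8) >= (1 + base))) -> false; base = 4; return 2. Both give 2.
Sweeping the whole domain (30 inputs) finds no disagreement.
verdict: equivalent


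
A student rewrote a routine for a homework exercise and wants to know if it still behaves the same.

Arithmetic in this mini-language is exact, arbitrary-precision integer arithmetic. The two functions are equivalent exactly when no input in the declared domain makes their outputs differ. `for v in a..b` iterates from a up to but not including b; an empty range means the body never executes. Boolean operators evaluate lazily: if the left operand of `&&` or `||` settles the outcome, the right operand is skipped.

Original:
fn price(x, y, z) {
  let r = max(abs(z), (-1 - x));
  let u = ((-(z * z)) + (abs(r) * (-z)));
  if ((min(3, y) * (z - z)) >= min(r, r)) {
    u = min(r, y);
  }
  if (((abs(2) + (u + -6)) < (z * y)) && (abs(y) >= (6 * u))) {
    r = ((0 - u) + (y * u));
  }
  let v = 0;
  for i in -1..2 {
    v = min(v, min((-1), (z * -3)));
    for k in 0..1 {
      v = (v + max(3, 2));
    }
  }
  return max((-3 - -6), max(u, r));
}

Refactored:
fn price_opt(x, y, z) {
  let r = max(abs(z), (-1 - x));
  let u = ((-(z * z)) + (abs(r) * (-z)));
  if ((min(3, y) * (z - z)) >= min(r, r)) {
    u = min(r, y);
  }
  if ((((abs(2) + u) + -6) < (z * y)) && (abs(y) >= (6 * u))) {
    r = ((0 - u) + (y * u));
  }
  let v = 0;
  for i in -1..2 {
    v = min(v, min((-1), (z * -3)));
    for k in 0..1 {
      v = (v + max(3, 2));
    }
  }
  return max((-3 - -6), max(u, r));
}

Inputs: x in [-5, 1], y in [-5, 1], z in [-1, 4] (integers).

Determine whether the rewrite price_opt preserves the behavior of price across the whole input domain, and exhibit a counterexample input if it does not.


Side by side, the visible changes include: same computation, different form.
Spot check at x=-3, y=-2, z=3 — price: r=3, then u=-18, then ((min(3, y) * (z - z)) >= min(r, r)) is false, then (((abs(2) + (u + -6)) < (z * y)) && (abs(y) >= (6 * u))) is true, then r=54, then v=0, then (i=-1), then v=-9, then (k=0), then v=-6, then (i=0), then v=-9, then (k=0), then v=-6, then (i=1), then v=-9, then (k=0), then v=-6, then returns 54. price_opt: r=3, then u=-18, then ((min(3, y) * (z - z)) >= min(r, r)) is false, then ((((abs(2) + u) + -6) < (z * y)) && (abs(y) >= (6 * u))) is true, then r=54, then v=0, then (i=-1), then v=-9, then (k=0), then v=-6, then (i=0), then v=-9, then (k=0), then v=-6, then (i=1), then v=-9, then (k=0), then v=-6, then returns 54. Both give 54.
Sweeping the whole domain (294 inputs) finds no disagreement.
verdict: equivalent


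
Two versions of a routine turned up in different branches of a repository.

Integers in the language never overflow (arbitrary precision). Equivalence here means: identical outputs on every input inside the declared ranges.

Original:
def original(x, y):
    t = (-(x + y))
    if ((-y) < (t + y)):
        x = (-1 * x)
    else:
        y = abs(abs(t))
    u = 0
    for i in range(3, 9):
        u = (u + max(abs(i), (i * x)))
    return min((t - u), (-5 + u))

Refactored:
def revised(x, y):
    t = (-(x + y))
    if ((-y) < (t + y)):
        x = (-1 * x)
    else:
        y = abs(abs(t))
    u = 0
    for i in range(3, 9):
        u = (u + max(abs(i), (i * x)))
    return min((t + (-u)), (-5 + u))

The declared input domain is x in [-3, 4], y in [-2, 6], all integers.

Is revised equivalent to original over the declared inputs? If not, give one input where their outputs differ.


Reading the diff, among the changes: arithmetic usage differs.
One worked example (x=0, y=-2) — original: t := 2 | ((-y) < (t + y)): false | y := 2 | u := 0 | iter i=3: | u := 3 | iter i=4: | u := 7 | iter i=5: | u := 12 | iter i=6: | u := 18 | iter i=7: | u := 25 | iter i=8: | u := 33 | result -31; revised: t := 2 | ((-y) < (t + y)): false | y := 2 | u := 0 | iter i=3: | u := 3 | iter i=4: | u := 7 | iter i=5: | u := 12 | iter i=6: | u := 18 | iter i=7: | u := 25 | iter i=8: | u := 33 | result -31; agreement on -31.
Checked all 72 inputs in the declared domain: the outputs agree on every one.
verdict: equivalent


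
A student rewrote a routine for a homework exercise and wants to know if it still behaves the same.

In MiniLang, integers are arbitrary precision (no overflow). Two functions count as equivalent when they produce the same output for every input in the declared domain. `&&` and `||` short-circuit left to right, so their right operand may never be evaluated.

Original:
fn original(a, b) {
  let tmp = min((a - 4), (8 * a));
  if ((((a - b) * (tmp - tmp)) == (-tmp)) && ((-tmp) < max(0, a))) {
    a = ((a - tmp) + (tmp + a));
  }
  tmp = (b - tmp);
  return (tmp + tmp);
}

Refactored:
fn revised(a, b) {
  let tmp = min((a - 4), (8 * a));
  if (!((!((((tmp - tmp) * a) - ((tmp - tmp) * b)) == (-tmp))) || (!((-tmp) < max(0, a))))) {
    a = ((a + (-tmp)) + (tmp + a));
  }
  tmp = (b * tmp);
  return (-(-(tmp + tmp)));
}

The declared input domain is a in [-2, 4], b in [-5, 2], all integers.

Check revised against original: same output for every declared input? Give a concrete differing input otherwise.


The rewrite breaks on a=-2, b=-5, where the results are 22 and 160.
original: tmp becomes -16; next ((((a - b) * (tmp - tmp)) == (-tmp)) && ((-tmp) < max(0, a))) evaluates to false; next tmp becomes 11; next final value 22
revised: tmp becomes -16; next (!((!((((tmp - tmp) * a) - ((tmp - tmp) * b)) == (-tmp))) || (!((-tmp) < max(0, a))))) evaluates to false; next tmp becomes 80; next final value 160
verdict: not equivalent; witness: a=-2, b=-5
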